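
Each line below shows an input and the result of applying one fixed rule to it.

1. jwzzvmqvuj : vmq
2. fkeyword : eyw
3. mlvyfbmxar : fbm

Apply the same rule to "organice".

gan

The rule is to delete the last 3 characters, then keep only the last 3 characters.
Applying both steps to "organice": "organ", then "gan".
(Check on "mlvyfbmxar": → "mlvyfbm" → "fbm" ✓)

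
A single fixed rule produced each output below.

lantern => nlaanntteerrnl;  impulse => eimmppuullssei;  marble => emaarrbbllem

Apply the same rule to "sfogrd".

What's happening: double every character, then swap the first and last characters.
On "sfogrd": the first step gives "ssffooggrrdd", and the second then gives "dsffooggrrds".

dsffooggrrds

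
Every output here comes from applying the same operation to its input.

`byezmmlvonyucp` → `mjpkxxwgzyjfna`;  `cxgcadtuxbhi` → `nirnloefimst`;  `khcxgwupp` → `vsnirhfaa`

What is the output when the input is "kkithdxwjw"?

vvtesoihuh

In each case the input is transformed by: shift every letter 11 places forward in the alphabet (wrapping around).
On "kkithdxwjw" that produces "vvtesoihuh".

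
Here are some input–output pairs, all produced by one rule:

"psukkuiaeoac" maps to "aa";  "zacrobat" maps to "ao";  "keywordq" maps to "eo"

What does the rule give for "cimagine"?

In each case the input is transformed by: keep one character in every 3, starting at position 2 (positions 2nd, 5th, 8th, ...), then keep only the vowels.
Applying both steps to "cimagine": "ige", then "ie".

ie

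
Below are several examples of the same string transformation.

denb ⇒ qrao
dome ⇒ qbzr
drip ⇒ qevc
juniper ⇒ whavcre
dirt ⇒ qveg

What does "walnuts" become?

jnyahgf

The rule is to shift every letter 13 places forward in the alphabet (wrapping around) — i.e. ROT13.
So "walnuts" becomes "jnyahgf".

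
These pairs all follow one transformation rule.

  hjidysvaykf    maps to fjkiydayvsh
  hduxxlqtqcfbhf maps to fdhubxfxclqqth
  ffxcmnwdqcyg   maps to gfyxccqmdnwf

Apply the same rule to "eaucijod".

daoujcie

The pattern: take characters alternately from the front and the back (1st, last, 2nd, 2nd-last, ...), then move the first character to the end.
Working it through for "eaucijod": intermediate "edaoujci", final "daoujcie".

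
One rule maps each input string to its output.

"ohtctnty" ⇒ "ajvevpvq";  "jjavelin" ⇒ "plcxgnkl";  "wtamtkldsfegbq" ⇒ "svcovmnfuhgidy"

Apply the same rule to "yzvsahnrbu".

wbxucjptda

The pattern: shift every letter 2 places forward in the alphabet (wrapping around), then swap the first and last characters.
"yzvsahnrbu" → "abxucjptdw" → "wbxucjptda".
(Check on "wtamtkldsfegbq": → "yvcovmnfuhgids" → "svcovmnfuhgidy" ✓)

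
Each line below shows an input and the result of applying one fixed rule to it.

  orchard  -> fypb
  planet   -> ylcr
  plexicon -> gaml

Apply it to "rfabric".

zpga

The transformation: shift every letter 2 places backward in the alphabet (wrapping around), then keep only the last 4 characters.
Doing the same to "rfabric": "zpga".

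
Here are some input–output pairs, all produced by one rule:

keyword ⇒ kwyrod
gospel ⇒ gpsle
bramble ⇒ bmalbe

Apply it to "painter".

In each case the input is transformed by: swap each adjacent pair of characters (1↔2, 3↔4, ...), then delete the first character.
For "painter" the result is "pnietr".

pnietr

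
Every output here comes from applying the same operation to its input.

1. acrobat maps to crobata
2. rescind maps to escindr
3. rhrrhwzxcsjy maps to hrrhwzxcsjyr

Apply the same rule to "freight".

The transformation: move the first character to the end.
Doing the same to "freight": "reightf".

reightf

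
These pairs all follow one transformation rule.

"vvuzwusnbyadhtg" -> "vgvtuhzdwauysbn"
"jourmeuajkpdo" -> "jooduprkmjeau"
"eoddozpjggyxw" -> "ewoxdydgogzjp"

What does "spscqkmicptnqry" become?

Looking at the pairs, the operation is to take characters alternately from the front and the back (1st, last, 2nd, 2nd-last, ...).
"spscqkmicptnqry" → "syprsqcnqtkpmci".

syprsqcnqtkpmci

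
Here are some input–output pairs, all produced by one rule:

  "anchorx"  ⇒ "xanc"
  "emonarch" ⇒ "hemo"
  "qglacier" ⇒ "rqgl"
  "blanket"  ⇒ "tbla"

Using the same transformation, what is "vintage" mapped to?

Looking at the pairs, the operation is to move the first 3 characters to the end (rotate left by 3), then keep only the last 4 characters.
Working it through for "vintage": intermediate "tagevin", final "evin".

evin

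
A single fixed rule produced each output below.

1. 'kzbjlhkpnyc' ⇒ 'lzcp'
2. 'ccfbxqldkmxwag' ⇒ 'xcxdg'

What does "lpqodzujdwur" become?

The pattern: keep one character in every 3, starting at position 2 (positions 2nd, 5th, 8th, ...), then swap each adjacent pair of characters (1↔2, 3↔4, ...).
For "lpqodzujdwur", step one produces "pdju"; step two turns that into "dpuj".

dpuj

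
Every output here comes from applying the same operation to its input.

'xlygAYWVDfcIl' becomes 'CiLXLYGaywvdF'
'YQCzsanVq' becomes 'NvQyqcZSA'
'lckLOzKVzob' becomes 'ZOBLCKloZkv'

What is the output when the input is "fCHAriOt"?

IoTFchaR

What's happening: move the last 3 characters to the front (rotate right by 3), then flip the case of every letter.
For "fCHAriOt", step one produces "iOtfCHAr"; step two turns that into "IoTFchaR".
(Check on "lckLOzKVzob": → "zoblckLOzKV" → "ZOBLCKloZkv" ✓)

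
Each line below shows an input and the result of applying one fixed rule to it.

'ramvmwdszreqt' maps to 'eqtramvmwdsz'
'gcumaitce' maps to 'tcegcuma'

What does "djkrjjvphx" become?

phxdjkrjj

Rule — move the last 3 characters to the front (rotate right by 3), then delete the last character.
Starting from "djkrjjvphx": after the first operation, "phxdjkrjjv"; after the second, "phxdjkrjj".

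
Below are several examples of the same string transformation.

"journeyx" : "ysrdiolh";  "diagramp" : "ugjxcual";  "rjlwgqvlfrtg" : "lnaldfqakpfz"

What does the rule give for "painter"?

nyljuch

The rule is to move the last 3 characters to the front (rotate right by 3), then shift every letter 6 places backward in the alphabet (wrapping around).
"painter" → "nyljuch".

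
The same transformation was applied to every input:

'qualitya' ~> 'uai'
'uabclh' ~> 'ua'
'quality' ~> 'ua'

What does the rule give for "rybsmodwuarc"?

ou

In each case the input is transformed by: delete the last 3 characters, then keep only the vowels.
Starting from "rybsmodwuarc": after the first operation, "rybsmodwu"; after the second, "ou".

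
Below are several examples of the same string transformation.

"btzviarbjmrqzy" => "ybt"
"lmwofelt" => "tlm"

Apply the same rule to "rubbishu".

Rule — move the last character to the front, then keep only the first 3 characters.
For "rubbishu" the result is "uru".

uru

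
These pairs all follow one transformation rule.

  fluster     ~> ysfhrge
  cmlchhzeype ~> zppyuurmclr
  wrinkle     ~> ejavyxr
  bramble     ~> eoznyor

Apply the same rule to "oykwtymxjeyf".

Each output is the input with this applied: swap each adjacent pair of characters (1↔2, 3↔4, ...), then shift every letter 13 places forward in the alphabet (wrapping around) — i.e. ROT13.
For "oykwtymxjeyf", step one produces "yowkytxmejfy"; step two turns that into "lbjxlgkzrwsl".

lbjxlgkzrwsl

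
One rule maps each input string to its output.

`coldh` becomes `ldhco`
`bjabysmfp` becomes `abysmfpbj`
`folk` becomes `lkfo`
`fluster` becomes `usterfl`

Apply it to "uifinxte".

The rule is to move the first 2 characters to the end (rotate left by 2).
Doing the same to "uifinxte": "finxteui".

finxteui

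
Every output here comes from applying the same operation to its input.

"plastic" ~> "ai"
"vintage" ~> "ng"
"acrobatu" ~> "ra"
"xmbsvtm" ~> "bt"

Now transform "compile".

Looking at the pairs, the operation is to keep one character in every 3, starting at position 3 (positions 3rd, 6th, 9th, ...).
Applying that to "compile" gives "ml".

ml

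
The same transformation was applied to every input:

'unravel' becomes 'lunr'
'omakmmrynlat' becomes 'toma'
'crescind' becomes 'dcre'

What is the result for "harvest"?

thar

What's happening: move the first 3 characters to the end (rotate left by 3), then keep only the last 4 characters.
Working it through for "harvest": intermediate "vesthar", final "thar".
(Check on "unravel": → "avelunr" → "lunr" ✓)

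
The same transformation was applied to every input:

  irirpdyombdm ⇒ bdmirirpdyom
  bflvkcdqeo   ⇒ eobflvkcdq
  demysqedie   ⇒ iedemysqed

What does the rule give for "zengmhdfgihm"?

Rule — move the first 3 characters to the end (rotate left by 3), then swap the front and back halves of the string.
On "zengmhdfgihm": the first step gives "gmhdfgihmzen", and the second then gives "ihmzengmhdfg".
(Check on "demysqedie": → "ysqediedem" → "iedemysqed" ✓)

ihmzengmhdfg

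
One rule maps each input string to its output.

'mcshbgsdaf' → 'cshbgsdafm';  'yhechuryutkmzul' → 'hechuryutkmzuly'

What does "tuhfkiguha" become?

uhfkiguhat

What's happening: move the first character to the end.
Applying that to "tuhfkiguha" gives "uhfkiguhat".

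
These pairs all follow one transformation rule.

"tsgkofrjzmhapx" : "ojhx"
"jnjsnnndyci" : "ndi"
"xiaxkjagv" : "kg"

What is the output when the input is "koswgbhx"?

Each output is the input with this applied: keep one character in every 3, starting at position 2 (positions 2nd, 5th, 8th, ...), then delete the first character.
For "koswgbhx" the result is "gx".

gx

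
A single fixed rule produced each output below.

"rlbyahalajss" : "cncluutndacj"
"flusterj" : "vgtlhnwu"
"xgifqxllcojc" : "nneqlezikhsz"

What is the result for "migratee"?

In each case the input is transformed by: swap the front and back halves of the string, then shift every letter 2 places forward in the alphabet (wrapping around).
Working it through for "migratee": intermediate "ateemigr", final "cvggokit".

cvggokit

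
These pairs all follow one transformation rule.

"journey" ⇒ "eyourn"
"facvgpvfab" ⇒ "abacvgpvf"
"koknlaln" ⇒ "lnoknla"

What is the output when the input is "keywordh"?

dheywor

In each case the input is transformed by: delete the first character, then move the last 2 characters to the front (rotate right by 2).
Applying that to "keywordh" gives "dheywor".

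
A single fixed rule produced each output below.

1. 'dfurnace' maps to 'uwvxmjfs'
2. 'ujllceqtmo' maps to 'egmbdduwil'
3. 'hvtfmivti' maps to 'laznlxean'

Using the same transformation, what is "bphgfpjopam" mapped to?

sethzyxhbgh

The rule is to shift every letter 8 places backward in the alphabet (wrapping around), then move the last 2 characters to the front (rotate right by 2).
Starting from "bphgfpjopam": after the first operation, "thzyxhbghse"; after the second, "sethzyxhbgh".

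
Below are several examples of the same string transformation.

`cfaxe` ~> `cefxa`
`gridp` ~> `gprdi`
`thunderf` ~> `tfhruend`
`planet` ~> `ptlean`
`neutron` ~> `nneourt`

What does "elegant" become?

Looking at the pairs, the operation is to take characters alternately from the front and the back (1st, last, 2nd, 2nd-last, ...).
So "elegant" becomes "etlneag".

etlneag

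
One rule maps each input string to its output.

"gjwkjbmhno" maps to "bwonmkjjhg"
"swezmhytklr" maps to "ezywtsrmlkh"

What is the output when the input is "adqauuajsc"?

auusqjdcaa

The transformation: sort the characters into reverse alphabetical order, then move the last character to the front.
Applying both steps to "adqauuajsc": "uusqjdcaaa", then "auusqjdcaa".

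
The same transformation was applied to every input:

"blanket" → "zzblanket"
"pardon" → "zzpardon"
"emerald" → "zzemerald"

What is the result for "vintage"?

The rule is to prepend "zz".
Applying that to "vintage" gives "zzvintage".

zzvintage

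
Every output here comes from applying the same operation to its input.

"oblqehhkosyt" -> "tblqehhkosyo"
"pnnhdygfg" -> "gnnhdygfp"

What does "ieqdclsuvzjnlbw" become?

weqdclsuvzjnlbi

The rule is to swap the first and last characters.
So "ieqdclsuvzjnlbw" becomes "weqdclsuvzjnlbi".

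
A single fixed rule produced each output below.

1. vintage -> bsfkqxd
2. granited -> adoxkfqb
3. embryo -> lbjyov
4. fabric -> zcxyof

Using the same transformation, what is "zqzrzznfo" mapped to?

The rule is to move the last character to the front, then shift every letter 3 places backward in the alphabet (wrapping around).
For "zqzrzznfo", step one produces "ozqzrzznf"; step two turns that into "lwnwowwkc".

lwnwowwkc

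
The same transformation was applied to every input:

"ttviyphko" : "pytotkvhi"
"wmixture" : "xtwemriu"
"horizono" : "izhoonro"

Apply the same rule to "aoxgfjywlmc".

The rule is to take characters alternately from the front and the back (1st, last, 2nd, 2nd-last, ...), then move the last 2 characters to the front (rotate right by 2).
Working it through for "aoxgfjywlmc": intermediate "acomxlgwfyj", final "yjacomxlgwf".

yjacomxlgwf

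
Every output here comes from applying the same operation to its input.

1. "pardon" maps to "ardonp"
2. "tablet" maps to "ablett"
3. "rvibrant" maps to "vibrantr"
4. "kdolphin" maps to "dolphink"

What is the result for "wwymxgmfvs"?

The transformation: move the first character to the end.
"wwymxgmfvs" → "wymxgmfvsw".

wymxgmfvsw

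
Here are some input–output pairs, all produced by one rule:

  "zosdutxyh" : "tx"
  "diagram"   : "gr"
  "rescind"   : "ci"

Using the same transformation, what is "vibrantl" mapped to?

an

What's happening: move the last 2 characters to the front (rotate right by 2), then keep only the last 2 characters.
Working it through for "vibrantl": intermediate "tlvibran", final "an".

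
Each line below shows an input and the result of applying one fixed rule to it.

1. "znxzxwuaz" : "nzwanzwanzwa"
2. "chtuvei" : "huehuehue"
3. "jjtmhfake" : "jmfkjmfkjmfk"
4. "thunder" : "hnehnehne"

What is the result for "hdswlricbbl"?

dwrcbdwrcbdwrcb

In each case the input is transformed by: keep every other character starting from the second (positions 2nd, 4th, 6th, ...), then write the whole string 3 times in a row.
Doing the same to "hdswlricbbl": "dwrcbdwrcbdwrcb".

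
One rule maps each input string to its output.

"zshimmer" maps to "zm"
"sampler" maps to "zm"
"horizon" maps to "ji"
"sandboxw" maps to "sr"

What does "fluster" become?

zm

What's happening: shift every letter 5 places backward in the alphabet (wrapping around), then keep only the last 2 characters.
Starting from "fluster": after the first operation, "agpnozm"; after the second, "zm".
(Check on "sandboxw": → "nviywjsr" → "sr" ✓)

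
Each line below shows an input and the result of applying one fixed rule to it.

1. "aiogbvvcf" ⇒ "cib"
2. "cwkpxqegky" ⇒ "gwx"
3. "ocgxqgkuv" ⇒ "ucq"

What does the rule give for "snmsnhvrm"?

Each output is the input with this applied: keep one character in every 3, starting at position 2 (positions 2nd, 5th, 8th, ...), then move the last character to the front.
For "snmsnhvrm", step one produces "nnr"; step two turns that into "rnn".

rnn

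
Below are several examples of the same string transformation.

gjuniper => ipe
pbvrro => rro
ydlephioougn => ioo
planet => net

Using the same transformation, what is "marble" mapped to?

The transformation: swap the front and back halves of the string, then keep only the first 3 characters.
For "marble" the result is "ble".

ble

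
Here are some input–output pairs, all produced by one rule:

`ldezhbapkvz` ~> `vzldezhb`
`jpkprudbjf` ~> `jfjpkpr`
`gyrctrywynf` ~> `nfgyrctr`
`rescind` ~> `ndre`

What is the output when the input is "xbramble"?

lexbr

What's happening: move the last 2 characters to the front (rotate right by 2), then delete the last 3 characters.
Applying that to "xbramble" gives "lexbr".
(Check on "rescind": → "ndresci" → "ndre" ✓)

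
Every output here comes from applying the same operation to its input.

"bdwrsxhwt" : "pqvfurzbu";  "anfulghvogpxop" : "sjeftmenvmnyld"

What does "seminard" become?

glypbqck

The rule is to move the first 3 characters to the end (rotate left by 3), then shift every letter 2 places backward in the alphabet (wrapping around).
Working it through for "seminard": intermediate "inardsem", final "glypbqck".
(Check on "bdwrsxhwt": → "rsxhwtbdw" → "pqvfurzbu" ✓)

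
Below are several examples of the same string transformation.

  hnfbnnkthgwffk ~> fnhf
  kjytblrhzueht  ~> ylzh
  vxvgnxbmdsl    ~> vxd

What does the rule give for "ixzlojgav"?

The transformation: keep one character in every 3, starting at position 3 (positions 3rd, 6th, 9th, ...).
"ixzlojgav" → "zjv".

zjv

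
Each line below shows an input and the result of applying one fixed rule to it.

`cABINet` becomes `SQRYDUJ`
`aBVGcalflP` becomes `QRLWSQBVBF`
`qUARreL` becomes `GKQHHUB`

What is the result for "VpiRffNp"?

LFYHVVDF

Looking at the pairs, the operation is to shift every letter 10 places backward in the alphabet (wrapping around), then convert every letter to uppercase.
For "VpiRffNp", step one produces "LfyHvvDf"; step two turns that into "LFYHVVDF".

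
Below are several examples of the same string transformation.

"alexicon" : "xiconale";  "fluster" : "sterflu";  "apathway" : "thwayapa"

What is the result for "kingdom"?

In each case the input is transformed by: move the first 3 characters to the end (rotate left by 3).
Applying that to "kingdom" gives "gdomkin".

gdomkin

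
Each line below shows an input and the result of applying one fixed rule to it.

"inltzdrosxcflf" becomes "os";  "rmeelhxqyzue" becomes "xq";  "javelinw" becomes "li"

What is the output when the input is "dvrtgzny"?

gz

Rule — swap the front and back halves of the string, then keep only the first 2 characters.
So "dvrtgzny" becomes "gz".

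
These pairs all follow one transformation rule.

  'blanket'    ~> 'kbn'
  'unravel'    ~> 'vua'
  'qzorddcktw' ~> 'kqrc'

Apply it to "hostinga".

Each output is the input with this applied: move the last 3 characters to the front (rotate right by 3), then keep one character in every 3, starting at position 1 (positions 1st, 4th, 7th, ...).
On "hostinga" that produces "nht".

nht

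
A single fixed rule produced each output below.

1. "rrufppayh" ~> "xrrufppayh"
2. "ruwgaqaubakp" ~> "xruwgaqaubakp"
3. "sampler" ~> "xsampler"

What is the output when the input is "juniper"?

xjuniper

Rule — prepend "x".
Doing the same to "juniper": "xjuniper".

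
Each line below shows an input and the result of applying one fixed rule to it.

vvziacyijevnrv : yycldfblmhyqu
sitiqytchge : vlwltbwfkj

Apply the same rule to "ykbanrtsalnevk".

Looking at the pairs, the operation is to shift every letter 3 places forward in the alphabet (wrapping around), then delete the last character.
For "ykbanrtsalnevk", step one produces "bnedquwvdoqhyn"; step two turns that into "bnedquwvdoqhy".

bnedquwvdoqhy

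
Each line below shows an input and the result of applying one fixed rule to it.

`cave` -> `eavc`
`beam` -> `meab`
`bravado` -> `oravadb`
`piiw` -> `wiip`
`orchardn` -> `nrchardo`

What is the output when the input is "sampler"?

Rule — swap the first and last characters.
For "sampler" the result is "ramples".

ramples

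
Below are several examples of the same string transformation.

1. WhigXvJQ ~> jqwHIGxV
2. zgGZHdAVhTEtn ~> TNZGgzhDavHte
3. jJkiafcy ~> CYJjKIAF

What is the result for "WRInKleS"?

EswriNkL

What's happening: flip the case of every letter, then move the last 2 characters to the front (rotate right by 2).
Working it through for "WRInKleS": intermediate "wriNkLEs", final "EswriNkL".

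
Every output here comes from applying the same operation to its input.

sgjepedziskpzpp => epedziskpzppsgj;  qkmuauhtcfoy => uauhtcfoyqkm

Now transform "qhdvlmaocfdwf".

vlmaocfdwfqhd

The rule is to move the first 3 characters to the end (rotate left by 3).
So "qhdvlmaocfdwf" becomes "vlmaocfdwfqhd".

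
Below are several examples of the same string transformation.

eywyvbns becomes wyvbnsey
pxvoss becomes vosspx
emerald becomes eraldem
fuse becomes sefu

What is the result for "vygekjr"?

gekjrvy

The rule is to move the first 2 characters to the end (rotate left by 2).
Doing the same to "vygekjr": "gekjrvy".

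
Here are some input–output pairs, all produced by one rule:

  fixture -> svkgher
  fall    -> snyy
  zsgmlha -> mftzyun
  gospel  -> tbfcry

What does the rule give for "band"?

onaq

Rule — shift every letter 13 places forward in the alphabet (wrapping around) — i.e. ROT13.
So "band" becomes "onaq".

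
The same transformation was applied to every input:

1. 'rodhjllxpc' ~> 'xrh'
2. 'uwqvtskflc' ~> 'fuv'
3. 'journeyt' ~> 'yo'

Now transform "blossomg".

ml

The pattern: swap the front and back halves of the string, then keep one character in every 3, starting at position 3 (positions 3rd, 6th, 9th, ...).
Doing the same to "blossomg": "ml".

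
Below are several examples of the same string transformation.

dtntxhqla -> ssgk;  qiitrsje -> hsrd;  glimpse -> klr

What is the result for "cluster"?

krd

Looking at the pairs, the operation is to shift every letter 1 place backward in the alphabet (wrapping around), then keep every other character starting from the second (positions 2nd, 4th, 6th, ...).
Applying both steps to "cluster": "bktrsdq", then "krd".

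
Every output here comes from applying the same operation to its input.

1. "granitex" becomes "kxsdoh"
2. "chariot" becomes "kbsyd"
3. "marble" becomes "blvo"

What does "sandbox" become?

The pattern: delete the first 2 characters, then shift every letter 10 places forward in the alphabet (wrapping around).
For "sandbox", step one produces "ndbox"; step two turns that into "xnlyh".

xnlyh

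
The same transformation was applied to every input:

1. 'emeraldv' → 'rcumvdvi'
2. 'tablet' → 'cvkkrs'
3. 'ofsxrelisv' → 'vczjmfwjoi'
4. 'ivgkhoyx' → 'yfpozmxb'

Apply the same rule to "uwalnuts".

Each output is the input with this applied: shift every letter 9 places backward in the alphabet (wrapping around), then swap the front and back halves of the string.
On "uwalnuts": the first step gives "lnrcelkj", and the second then gives "elkjlnrc".
(Check on "emeraldv": → "vdvircum" → "rcumvdvi" ✓)

elkjlnrc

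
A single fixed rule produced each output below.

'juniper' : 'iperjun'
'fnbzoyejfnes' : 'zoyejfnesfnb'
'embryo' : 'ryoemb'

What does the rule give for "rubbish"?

In each case the input is transformed by: move the first 3 characters to the end (rotate left by 3).
So "rubbish" becomes "bishrub".

bishrub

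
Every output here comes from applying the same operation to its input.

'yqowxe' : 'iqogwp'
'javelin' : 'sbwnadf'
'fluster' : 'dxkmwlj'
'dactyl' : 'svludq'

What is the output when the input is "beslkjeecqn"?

The transformation: swap each adjacent pair of characters (1↔2, 3↔4, ...), then shift every letter 8 places backward in the alphabet (wrapping around).
"beslkjeecqn" → "eblsjkeeqcn" → "wtdkbcwwiuf".

wtdkbcwwiuf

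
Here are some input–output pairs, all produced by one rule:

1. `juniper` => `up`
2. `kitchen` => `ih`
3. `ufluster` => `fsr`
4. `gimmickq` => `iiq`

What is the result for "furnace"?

The pattern: keep one character in every 3, starting at position 2 (positions 2nd, 5th, 8th, ...).
For "furnace" the result is "ua".

ua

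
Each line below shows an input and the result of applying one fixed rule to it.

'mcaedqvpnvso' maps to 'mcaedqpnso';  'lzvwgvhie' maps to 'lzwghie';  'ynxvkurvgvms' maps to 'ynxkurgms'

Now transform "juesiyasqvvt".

juesiyasqt

Rule — remove every "v".
"juesiyasqvvt" → "juesiyasqt".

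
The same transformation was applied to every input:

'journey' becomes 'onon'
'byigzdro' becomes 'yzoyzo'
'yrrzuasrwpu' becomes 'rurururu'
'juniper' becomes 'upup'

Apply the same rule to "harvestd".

aedaed

Each output is the input with this applied: keep one character in every 3, starting at position 2 (positions 2nd, 5th, 8th, ...), then write the whole string twice.
Working it through for "harvestd": intermediate "aed", final "aedaed".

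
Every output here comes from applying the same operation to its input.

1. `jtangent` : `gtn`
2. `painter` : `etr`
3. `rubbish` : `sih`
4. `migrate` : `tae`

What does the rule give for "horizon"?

Looking at the pairs, the operation is to swap each adjacent pair of characters (1↔2, 3↔4, ...), then keep only the last 3 characters.
Starting from "horizon": after the first operation, "ohirozn"; after the second, "ozn".
(Check on "migrate": → "imrgtae" → "tae" ✓)

ozn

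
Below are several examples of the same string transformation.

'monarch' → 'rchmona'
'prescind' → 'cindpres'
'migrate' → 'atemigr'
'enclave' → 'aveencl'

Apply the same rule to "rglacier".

cierrgla

The rule is to move the first character to the end, then move the first 3 characters to the end (rotate left by 3).
Applying both steps to "rglacier": "glacierr", then "cierrgla".
(Check on "enclave": → "nclavee" → "aveencl" ✓)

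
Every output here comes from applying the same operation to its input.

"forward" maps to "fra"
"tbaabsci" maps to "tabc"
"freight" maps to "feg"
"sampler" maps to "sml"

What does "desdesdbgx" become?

dsedg

In each case the input is transformed by: move the last character to the front, then keep every other character starting from the second (positions 2nd, 4th, 6th, ...).
Starting from "desdesdbgx": after the first operation, "xdesdesdbg"; after the second, "dsedg".
(Check on "freight": → "tfreigh" → "feg" ✓)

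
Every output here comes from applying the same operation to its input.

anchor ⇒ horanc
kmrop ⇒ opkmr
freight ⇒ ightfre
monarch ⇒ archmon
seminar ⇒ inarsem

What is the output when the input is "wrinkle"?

In each case the input is transformed by: move the first 3 characters to the end (rotate left by 3).
"wrinkle" → "nklewri".

nklewri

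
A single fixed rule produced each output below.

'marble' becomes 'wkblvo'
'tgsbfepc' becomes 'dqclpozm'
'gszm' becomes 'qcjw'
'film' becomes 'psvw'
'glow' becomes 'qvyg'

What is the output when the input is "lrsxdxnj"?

vbchnhxt

What's happening: shift every letter 10 places forward in the alphabet (wrapping around).
Doing the same to "lrsxdxnj": "vbchnhxt".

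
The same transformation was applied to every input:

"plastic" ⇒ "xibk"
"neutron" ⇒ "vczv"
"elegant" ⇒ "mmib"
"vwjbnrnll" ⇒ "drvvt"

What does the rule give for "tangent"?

bvmb

Each output is the input with this applied: keep every other character starting from the first (positions 1st, 3rd, 5th, ...), then shift every letter 8 places forward in the alphabet (wrapping around).
"tangent" → "tnet" → "bvmb".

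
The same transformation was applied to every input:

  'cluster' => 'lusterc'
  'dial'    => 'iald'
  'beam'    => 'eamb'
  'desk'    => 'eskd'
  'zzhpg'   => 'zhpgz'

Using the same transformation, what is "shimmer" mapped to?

The transformation: move the first character to the end.
So "shimmer" becomes "himmers".

himmers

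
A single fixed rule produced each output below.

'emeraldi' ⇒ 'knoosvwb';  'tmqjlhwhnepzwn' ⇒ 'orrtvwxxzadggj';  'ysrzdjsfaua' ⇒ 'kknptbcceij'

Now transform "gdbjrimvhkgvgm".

lnqqqrstuwwbff

Rule — sort the characters into alphabetical order, then shift every letter 10 places forward in the alphabet (wrapping around).
Starting from "gdbjrimvhkgvgm": after the first operation, "bdggghijkmmrvv"; after the second, "lnqqqrstuwwbff".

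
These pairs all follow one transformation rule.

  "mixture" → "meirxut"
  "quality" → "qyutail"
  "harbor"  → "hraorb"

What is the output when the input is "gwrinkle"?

gewlrkin

What's happening: take characters alternately from the front and the back (1st, last, 2nd, 2nd-last, ...).
Applying that to "gwrinkle" gives "gewlrkin".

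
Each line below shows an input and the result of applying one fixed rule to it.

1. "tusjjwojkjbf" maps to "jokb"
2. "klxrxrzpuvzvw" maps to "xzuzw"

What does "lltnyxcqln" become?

ycl

Looking at the pairs, the operation is to delete the first 3 characters, then keep every other character starting from the second (positions 2nd, 4th, 6th, ...).
Starting from "lltnyxcqln": after the first operation, "nyxcqln"; after the second, "ycl".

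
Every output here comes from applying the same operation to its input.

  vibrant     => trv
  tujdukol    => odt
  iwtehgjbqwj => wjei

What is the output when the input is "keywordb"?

dwk

Looking at the pairs, the operation is to keep one character in every 3, starting at position 1 (positions 1st, 4th, 7th, ...), then reverse the string.
For "keywordb" the result is "dwk".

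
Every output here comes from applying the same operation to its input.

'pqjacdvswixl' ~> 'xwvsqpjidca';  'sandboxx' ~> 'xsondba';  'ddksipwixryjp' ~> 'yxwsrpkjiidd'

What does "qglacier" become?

The pattern: delete the last character, then sort the characters into reverse alphabetical order.
Doing the same to "qglacier": "qligeca".

qligeca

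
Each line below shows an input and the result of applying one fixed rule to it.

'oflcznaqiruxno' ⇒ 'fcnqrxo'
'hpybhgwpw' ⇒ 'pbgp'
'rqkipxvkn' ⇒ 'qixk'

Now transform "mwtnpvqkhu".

The rule is to keep every other character starting from the second (positions 2nd, 4th, 6th, ...).
"mwtnpvqkhu" → "wnvku".

wnvku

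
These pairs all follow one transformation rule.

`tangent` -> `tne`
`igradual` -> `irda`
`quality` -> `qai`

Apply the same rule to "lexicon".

What's happening: swap each adjacent pair of characters (1↔2, 3↔4, ...), then keep every other character starting from the second (positions 2nd, 4th, 6th, ...).
Starting from "lexicon": after the first operation, "elixocn"; after the second, "lxc".
(Check on "quality": → "uqlatiy" → "qai" ✓)

lxc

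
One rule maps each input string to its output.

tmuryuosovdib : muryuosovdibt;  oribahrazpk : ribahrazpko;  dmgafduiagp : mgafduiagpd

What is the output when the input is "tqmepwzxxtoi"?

The rule is to move the first character to the end.
On "tqmepwzxxtoi" that produces "qmepwzxxtoit".

qmepwzxxtoit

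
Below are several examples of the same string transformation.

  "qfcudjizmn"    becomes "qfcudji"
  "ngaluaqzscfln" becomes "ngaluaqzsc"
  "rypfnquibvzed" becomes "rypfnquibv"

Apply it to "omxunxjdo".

omxunx

Each output is the input with this applied: delete the last 3 characters.
"omxunxjdo" → "omxunx".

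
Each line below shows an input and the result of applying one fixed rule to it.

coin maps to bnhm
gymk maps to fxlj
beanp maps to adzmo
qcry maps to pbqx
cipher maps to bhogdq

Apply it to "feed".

eddc

In each case the input is transformed by: shift every letter 1 place backward in the alphabet (wrapping around).
On "feed" that produces "eddc".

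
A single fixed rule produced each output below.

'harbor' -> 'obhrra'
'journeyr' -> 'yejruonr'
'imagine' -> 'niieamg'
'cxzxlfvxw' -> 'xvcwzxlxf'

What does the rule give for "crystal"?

atclyrs

Rule — move the last 3 characters to the front (rotate right by 3), then swap each adjacent pair of characters (1↔2, 3↔4, ...).
On "crystal": the first step gives "talcrys", and the second then gives "atclyrs".
(Check on "harbor": → "borhar" → "obhrra" ✓)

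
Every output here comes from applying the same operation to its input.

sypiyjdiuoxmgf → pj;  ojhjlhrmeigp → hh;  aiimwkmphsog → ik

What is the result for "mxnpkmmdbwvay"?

What's happening: keep one character in every 3, starting at position 3 (positions 3rd, 6th, 9th, ...), then delete the last 2 characters.
Working it through for "mxnpkmmdbwvay": intermediate "nmba", final "nm".

nm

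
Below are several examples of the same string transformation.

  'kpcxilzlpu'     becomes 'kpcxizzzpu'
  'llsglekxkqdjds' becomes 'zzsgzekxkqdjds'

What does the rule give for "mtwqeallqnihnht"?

mtwqeazzqnihnht

Each output is the input with this applied: replace every "l" with "z".
Applying that to "mtwqeallqnihnht" gives "mtwqeazzqnihnht".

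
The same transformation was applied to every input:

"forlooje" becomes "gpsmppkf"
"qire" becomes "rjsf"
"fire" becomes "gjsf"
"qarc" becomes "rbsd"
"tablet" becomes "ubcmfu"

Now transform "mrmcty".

The rule is to shift every letter 1 place forward in the alphabet (wrapping around).
For "mrmcty" the result is "nsnduz".

nsnduz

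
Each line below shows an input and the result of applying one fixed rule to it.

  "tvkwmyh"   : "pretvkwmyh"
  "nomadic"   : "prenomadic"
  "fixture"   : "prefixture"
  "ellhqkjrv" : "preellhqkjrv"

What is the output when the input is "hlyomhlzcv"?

What's happening: prepend "pre".
Doing the same to "hlyomhlzcv": "prehlyomhlzcv".

prehlyomhlzcv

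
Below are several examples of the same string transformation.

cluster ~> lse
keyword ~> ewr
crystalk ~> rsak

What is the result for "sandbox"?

The pattern: keep every other character starting from the second (positions 2nd, 4th, 6th, ...).
"sandbox" → "ado".

ado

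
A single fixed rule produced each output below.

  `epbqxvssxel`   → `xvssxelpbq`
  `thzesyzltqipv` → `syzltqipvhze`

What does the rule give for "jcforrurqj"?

Each output is the input with this applied: delete the first character, then move the first 3 characters to the end (rotate left by 3).
Starting from "jcforrurqj": after the first operation, "cforrurqj"; after the second, "rrurqjcfo".

rrurqjcfo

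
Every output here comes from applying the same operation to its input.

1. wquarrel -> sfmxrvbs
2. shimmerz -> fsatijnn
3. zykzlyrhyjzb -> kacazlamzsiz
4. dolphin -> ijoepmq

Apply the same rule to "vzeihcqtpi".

What's happening: move the last 3 characters to the front (rotate right by 3), then shift every letter 1 place forward in the alphabet (wrapping around).
Working it through for "vzeihcqtpi": intermediate "tpivzeihcq", final "uqjwafjidr".

uqjwafjidr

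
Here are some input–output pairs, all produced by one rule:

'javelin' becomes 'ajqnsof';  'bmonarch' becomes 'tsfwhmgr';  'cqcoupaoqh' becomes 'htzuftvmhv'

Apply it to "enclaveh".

hqfajmjs

Rule — shift every letter 5 places forward in the alphabet (wrapping around), then move the first 2 characters to the end (rotate left by 2).
Starting from "enclaveh": after the first operation, "jshqfajm"; after the second, "hqfajmjs".
(Check on "bmonarch": → "grtsfwhm" → "tsfwhmgr" ✓)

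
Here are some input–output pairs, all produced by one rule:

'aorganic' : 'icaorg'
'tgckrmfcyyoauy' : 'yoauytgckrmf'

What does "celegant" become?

ntcele

Each output is the input with this applied: swap the front and back halves of the string, then delete the first 2 characters.
Starting from "celegant": after the first operation, "gantcele"; after the second, "ntcele".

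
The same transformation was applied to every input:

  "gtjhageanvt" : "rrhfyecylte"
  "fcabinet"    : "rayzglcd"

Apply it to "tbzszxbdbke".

Each output is the input with this applied: swap the first and last characters, then shift every letter 2 places backward in the alphabet (wrapping around).
Applying both steps to "tbzszxbdbke": "ebzszxbdbkt", then "czxqxvzbzir".

czxqxvzbzir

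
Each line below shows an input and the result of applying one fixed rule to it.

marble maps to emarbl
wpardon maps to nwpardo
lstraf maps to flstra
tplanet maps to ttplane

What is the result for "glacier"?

rglacie

The pattern: move the last character to the front.
On "glacier" that produces "rglacie".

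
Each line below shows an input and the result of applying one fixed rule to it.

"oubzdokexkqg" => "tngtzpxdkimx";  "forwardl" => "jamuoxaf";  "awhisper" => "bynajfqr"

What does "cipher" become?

The pattern: shift every letter 9 places forward in the alphabet (wrapping around), then swap the front and back halves of the string.
Starting from "cipher": after the first operation, "lryqna"; after the second, "qnalry".

qnalry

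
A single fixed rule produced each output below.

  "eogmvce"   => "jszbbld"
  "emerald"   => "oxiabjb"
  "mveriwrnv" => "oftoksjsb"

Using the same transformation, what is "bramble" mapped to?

jyibyox

The rule is to move the first 3 characters to the end (rotate left by 3), then shift every letter 3 places backward in the alphabet (wrapping around).
For "bramble", step one produces "mblebra"; step two turns that into "jyibyox".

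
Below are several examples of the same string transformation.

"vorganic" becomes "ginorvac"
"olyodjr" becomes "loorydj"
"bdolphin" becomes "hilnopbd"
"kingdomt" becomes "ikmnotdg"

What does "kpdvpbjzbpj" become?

Rule — sort the characters into alphabetical order, then move the first 2 characters to the end (rotate left by 2).
"kpdvpbjzbpj" → "bbdjjkpppvz" → "djjkpppvzbb".

djjkpppvzbb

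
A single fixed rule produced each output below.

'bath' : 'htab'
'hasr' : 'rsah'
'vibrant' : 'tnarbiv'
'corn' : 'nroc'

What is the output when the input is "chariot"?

toirahc

Each output is the input with this applied: reverse the string.
Doing the same to "chariot": "toirahc".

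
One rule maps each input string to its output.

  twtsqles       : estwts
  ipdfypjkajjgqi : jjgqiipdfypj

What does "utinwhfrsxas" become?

sxasutinwh

In each case the input is transformed by: swap the front and back halves of the string, then delete the first 2 characters.
"utinwhfrsxas" → "frsxasutinwh" → "sxasutinwh".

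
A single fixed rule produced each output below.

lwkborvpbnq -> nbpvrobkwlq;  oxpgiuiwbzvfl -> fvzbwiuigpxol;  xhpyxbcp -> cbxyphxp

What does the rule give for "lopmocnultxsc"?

sxtluncompolc

The rule is to reverse the string, then move the first character to the end.
For "lopmocnultxsc", step one produces "csxtluncompol"; step two turns that into "sxtluncompolc".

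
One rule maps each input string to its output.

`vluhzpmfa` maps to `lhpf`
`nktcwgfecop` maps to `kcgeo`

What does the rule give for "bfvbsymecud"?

Looking at the pairs, the operation is to keep every other character starting from the second (positions 2nd, 4th, 6th, ...).
So "bfvbsymecud" becomes "fbyeu".

fbyeu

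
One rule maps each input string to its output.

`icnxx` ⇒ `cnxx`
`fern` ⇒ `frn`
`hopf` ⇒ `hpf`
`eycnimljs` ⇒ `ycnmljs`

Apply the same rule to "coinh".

cnh

Each output is the input with this applied: remove every vowel.
Applying that to "coinh" gives "cnh".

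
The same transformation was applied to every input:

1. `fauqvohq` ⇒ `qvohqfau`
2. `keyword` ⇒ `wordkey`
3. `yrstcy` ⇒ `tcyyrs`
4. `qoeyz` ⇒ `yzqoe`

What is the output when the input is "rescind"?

Rule — move the first 3 characters to the end (rotate left by 3).
On "rescind" that produces "cindres".

cindres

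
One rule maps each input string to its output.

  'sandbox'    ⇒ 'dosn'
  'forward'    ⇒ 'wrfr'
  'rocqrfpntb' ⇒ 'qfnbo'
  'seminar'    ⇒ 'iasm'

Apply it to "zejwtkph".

wkhe

In each case the input is transformed by: move the first 3 characters to the end (rotate left by 3), then keep every other character starting from the first (positions 1st, 3rd, 5th, ...).
On "zejwtkph": the first step gives "wtkphzej", and the second then gives "wkhe".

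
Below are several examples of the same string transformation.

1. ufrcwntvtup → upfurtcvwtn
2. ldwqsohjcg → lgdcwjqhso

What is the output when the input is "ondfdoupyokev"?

The transformation: take characters alternately from the front and the back (1st, last, 2nd, 2nd-last, ...).
On "ondfdoupyokev" that produces "ovnedkfodyopu".

ovnedkfodyopu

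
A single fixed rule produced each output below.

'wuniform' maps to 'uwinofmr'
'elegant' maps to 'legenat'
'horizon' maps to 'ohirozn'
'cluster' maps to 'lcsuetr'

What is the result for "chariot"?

Looking at the pairs, the operation is to swap each adjacent pair of characters (1↔2, 3↔4, ...).
So "chariot" becomes "hcraoit".

hcraoit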